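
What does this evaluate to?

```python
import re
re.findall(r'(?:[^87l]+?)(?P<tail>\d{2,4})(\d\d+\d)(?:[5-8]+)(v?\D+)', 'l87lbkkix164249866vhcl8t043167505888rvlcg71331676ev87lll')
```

The pattern matches one or more of any character except [87l] (lazy) (non-capturing group); then 2 to 4 of a digit (captured as 'tail'); then a digit, then one or more of a digit, then a digit (captured); then one or more of a character in [5-8] (non-capturing group); then optionally a literal 'v', then one or more of a non-digit (captured).
Walking the string: at [4:22] match 'bkkix164249866vhcl', groups = ('1642', '4986', 'vhcl'); at [23:41] match 't043167505888rvlcg', groups = ('0431', '6750588', 'rvlcg'); at [42:51] match '1331676ev', groups = ('33', '167', 'ev').
`findall` packs the 3 group values into a tuple for every match.

[('1642', '4986', 'vhcl'), ('0431', '6750588', 'rvlcg'), ('33', '167', 'ev')]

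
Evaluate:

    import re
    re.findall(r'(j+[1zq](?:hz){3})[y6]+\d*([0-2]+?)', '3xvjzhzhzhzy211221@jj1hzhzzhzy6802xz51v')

[('jzhzhzhz', '1')]

This matches one or more of a literal 'j', then one of [1zq], then the literal 'hz' repeated 3 times (captured); then one or more of one of [y6]; then zero or more of a digit; then one or more of a character in [0-2] (lazy) (captured).
Matches: at [3:18] match 'jzhzhzhzy211221', groups = ('jzhzhzhz', '1').
2 groups means the one result is a tuple of 2 captured strings — 1 here.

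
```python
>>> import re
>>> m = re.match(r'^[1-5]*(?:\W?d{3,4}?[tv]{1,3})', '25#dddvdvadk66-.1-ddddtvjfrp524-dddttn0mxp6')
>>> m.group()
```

With `match`, the pattern is implicitly anchored at the beginning.
The match spans [0:7] → '25#dddv'.

'25#dddv'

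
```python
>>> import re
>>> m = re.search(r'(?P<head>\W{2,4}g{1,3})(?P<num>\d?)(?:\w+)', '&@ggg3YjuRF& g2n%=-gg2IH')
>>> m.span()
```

(0, 11)

The pattern matches 2 to 4 of a non-word character, then 1 to 3 of a literal 'g' (captured as 'head'); then optionally a digit (captured as 'num'); then one or more of a word character (non-capturing group).
`re.search` scans for the first position where the pattern succeeds.
The match spans [0:11] → '&@ggg3YjuRF'.
Captured: group 1 = '&@ggg', group 2 = '3'.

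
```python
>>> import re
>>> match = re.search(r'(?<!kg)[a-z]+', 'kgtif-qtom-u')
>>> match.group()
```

'kgtif'

The negative lookahead/lookbehind blocks any match where the forbidden context is present.
The match spans [0:5] → 'kgtif'.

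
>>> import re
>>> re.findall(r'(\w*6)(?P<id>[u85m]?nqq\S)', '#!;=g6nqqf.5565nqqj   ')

[('g6', 'nqqf'), ('556', '5nqqj')]

Pattern: zero or more of a word character, then a literal '6' (captured); then optionally one of [u85m], then the literal 'nqq', then a non-whitespace character (captured as 'id').
Scanning left to right: at [4:10] match 'g6nqqf', groups = ('g6', 'nqqf'); at [11:19] match '5565nqqj', groups = ('556', '5nqqj').
`findall` packs the 2 group values into a tuple for every match.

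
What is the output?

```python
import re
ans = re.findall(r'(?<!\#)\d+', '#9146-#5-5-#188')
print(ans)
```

['146', '5', '88']

`(?!…)`/`(?<!…)` only lets a position through if the neighbouring text does NOT match; no characters are consumed.
Walking the string: at [2:5] → '146'; at [9:10] → '5'; at [13:15] → '88'.
Since nothing is captured, `findall` lists the 3 matched substrings directly.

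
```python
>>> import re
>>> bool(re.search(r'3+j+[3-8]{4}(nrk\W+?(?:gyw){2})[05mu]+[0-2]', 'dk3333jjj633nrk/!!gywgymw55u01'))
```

The pattern matches one or more of a literal '3', then one or more of a literal 'j', then exactly 4 of a character in [3-8]; then the literal 'nrk', then one or more of a non-word character (lazy), then the literal 'gyw' repeated 2 times (captured); then one or more of one of [05mu], then a character in [0-2].
`re.search` tries every starting position until one works.
Here the pattern never matches, so the call returns None, and `bool(None)` is False.

False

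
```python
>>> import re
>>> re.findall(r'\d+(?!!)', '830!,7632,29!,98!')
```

The negative lookahead/lookbehind blocks any match where the forbidden context is present.
Matches: at [0:2] → '83'; at [5:9] → '7632'; at [10:11] → '2'; at [14:15] → '9'.
With no groups in the pattern, `findall` gives back each whole match — 4 here.

['83', '7632', '2', '9']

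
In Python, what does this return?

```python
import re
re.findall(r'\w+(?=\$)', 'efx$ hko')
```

The `(?=…)`/`(?<=…)` assertion just peeks at neighbouring text; it doesn't advance the match position.
Since nothing is captured, `findall` lists the 1 matched substring directly.

['efx']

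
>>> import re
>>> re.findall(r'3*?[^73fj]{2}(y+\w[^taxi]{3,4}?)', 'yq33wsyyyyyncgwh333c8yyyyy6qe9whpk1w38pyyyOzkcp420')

With a single group, `findall` returns only what that group captured — 3 items.

['yyyyyncgw', 'yyyyy6qe9', 'yyyOzkc']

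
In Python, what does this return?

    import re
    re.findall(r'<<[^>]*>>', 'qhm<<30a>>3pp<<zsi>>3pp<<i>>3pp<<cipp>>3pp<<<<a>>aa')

['<<30a>>', '<<zsi>>', '<<i>>', '<<cipp>>', '<<<<a>>']

With no groups in the pattern, `findall` gives back each whole match — 5 here.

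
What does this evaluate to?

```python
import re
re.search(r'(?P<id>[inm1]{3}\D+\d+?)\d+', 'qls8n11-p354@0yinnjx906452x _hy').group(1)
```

'n11-p3'

The pattern matches exactly 3 of one of [inm1], then one or more of a non-digit, then one or more of a digit (lazy) (captured as 'id'); then one or more of a digit.
The `?` after the quantifier makes it lazy — it takes as little as possible before letting the rest of the pattern try.
Unlike `match`, `search` isn't anchored — it looks for the pattern anywhere in the string.
The match spans [4:12] → 'n11-p354'.
Captured: group 1 = 'n11-p3'.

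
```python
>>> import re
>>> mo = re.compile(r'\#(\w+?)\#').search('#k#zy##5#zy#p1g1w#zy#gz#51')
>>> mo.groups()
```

('k',)

Unlike `match`, `search` isn't anchored — it looks for the pattern anywhere in the string.
The match spans [0:3] → '#k#'.
Captured: group 1 = 'k'.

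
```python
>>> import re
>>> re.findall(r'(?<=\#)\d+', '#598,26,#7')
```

['598', '7']

The lookaround is zero-width — it requires the adjacent text to match without consuming it, so the asserted text isn't part of the match.
Scanning left to right: at [1:4] → '598'; at [9:10] → '7'.
Since nothing is captured, `findall` lists the 2 matched substrings directly.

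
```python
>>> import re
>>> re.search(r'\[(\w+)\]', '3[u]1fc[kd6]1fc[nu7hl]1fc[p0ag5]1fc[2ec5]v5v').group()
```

'[u]'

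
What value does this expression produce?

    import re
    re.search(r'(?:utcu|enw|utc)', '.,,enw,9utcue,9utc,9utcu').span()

The match spans [3:6] → 'enw'.

(3, 6)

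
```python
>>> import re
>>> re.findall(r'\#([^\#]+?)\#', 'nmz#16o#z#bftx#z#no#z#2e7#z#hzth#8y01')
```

['16o', 'bftx', 'no', '2e7', 'hzth']

Scanning left to right: at [3:8] match '#16o#', group 1 = '16o'; at [9:15] match '#bftx#', group 1 = 'bftx'; at [16:20] match '#no#', group 1 = 'no'; at [21:26] match '#2e7#', group 1 = '2e7'; at [27:33] match '#hzth#', group 1 = 'hzth'.
Because there's exactly one group, `findall` drops the full match and keeps group 1 from each hit.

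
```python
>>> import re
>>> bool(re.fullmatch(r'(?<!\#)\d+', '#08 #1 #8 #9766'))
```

False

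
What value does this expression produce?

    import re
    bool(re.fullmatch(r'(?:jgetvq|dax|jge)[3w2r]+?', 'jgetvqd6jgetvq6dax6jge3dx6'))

False

`fullmatch` succeeds only if the pattern covers the string from start to end.
Here the string isn't matched end-to-end, so the call returns None, and `bool(None)` is False.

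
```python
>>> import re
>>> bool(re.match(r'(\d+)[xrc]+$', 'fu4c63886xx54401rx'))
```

This matches one or more of a digit (captured); then one or more of one of [xrc]; then anchored at the end.
With `match`, the pattern is implicitly anchored at the beginning.
Here the string doesn't start with a match, so the call returns None, and `bool(None)` is False.

False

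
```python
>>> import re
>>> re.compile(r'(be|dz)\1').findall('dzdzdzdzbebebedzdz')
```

`\1` is not a pattern — it's the concrete string captured by group 1, re-applied verbatim.
Walking the string: at [0:4] match 'dzdz', group 1 = 'dz'; at [4:8] match 'dzdz', group 1 = 'dz'; at [8:12] match 'bebe', group 1 = 'be'; at [14:18] match 'dzdz', group 1 = 'dz'.
`findall` collects group 1 from each match (4 total).

['dz', 'dz', 'be', 'dz']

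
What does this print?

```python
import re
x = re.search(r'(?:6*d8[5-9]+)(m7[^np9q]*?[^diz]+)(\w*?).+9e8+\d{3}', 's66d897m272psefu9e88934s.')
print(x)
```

This matches zero or more of the literal '6', then the literal 'd8', then one or more of a character in [5-9] (non-capturing group); then the literal 'm7', then zero or more of any character except [np9q] (lazy), then one or more of any character except [diz] (captured); then zero or more of a word character (lazy) (captured); then one or more of any character; then the literal '9e', then one or more of a literal '8', then exactly 3 of a digit.
`search` walks the string left to right and returns the first match it finds.
Here nothing in the string fits, so the call returns None.

None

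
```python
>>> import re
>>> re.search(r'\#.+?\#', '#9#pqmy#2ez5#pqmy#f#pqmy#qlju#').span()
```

(0, 3)

A non-greedy quantifier consumes as few characters as it can — just enough that the remainder of the pattern still matches from where it stops; whatever follows it matches normally.
Unlike `match`, `search` isn't anchored — it looks for the pattern anywhere in the string.
The match spans [0:3] → '#9#'.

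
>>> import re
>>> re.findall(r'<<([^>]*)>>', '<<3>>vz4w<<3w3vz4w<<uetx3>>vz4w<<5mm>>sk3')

Scanning left to right: at [0:5] match '<<3>>', group 1 = '3'; at [9:27] match '<<3w3vz4w<<uetx3>>', group 1 = '3w3vz4w<<uetx3'; at [31:38] match '<<5mm>>', group 1 = '5mm'.
One capturing group, so `findall` returns just the captured substring from each match — 3 in all.

['3', '3w3vz4w<<uetx3', '5mm']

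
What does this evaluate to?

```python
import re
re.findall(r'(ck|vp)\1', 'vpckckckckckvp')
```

A backreference is literal: `\1` must see the identical characters the first group matched.
`findall` collects group 1 from each match (2 total).

['ck', 'ck']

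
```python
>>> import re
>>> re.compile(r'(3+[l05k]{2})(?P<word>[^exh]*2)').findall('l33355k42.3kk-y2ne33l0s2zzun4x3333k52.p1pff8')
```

[('33355', 'k42.3kk-y2'), ('33l0', 's2'), ('3333k5', '2')]

The pattern matches one or more of a literal '3', then exactly 2 of one of [l05k] (captured); then zero or more of any character except [exh], then the literal '2' (captured as 'word').
Scanning left to right: at [1:16] match '33355k42.3kk-y2', groups = ('33355', 'k42.3kk-y2'); at [18:24] match '33l0s2', groups = ('33l0', 's2'); at [30:37] match '3333k52', groups = ('3333k5', '2').
With 2 capturing groups, `findall` returns a 2-tuple per match.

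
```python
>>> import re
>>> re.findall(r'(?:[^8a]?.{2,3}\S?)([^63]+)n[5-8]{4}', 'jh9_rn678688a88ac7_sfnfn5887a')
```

Pattern: optionally any character except [8a], then 2 to 3 of any character, then optionally a non-whitespace character (non-capturing group); then one or more of any character except [63] (captured); then a literal 'n', then exactly 4 of a character in [5-8].
Matches: at [0:10] match 'jh9_rn6786', group 1 = 'r'; at [10:28] match '88a88ac7_sfnfn5887', group 1 = '8ac7_sfnf'.
One capturing group, so `findall` returns just the captured substring from each match — 2 in all.

['r', '8ac7_sfnf']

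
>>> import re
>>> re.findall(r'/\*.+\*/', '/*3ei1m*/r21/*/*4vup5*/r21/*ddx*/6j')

['/*3ei1m*/r21/*/*4vup5*/r21/*ddx*/']

Walking the string: at [0:33] → '/*3ei1m*/r21/*/*4vup5*/r21/*ddx*/'.
`findall` yields the raw match text (1 of them) because the pattern has no groups.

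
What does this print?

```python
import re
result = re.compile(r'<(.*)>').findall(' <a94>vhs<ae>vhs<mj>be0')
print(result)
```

['a94>vhs<ae>vhs<mj']

Scanning left to right: at [1:20] match '<a94>vhs<ae>vhs<mj>', group 1 = 'a94>vhs<ae>vhs<mj'.
With a single group, `findall` returns only what that group captured — 1 item.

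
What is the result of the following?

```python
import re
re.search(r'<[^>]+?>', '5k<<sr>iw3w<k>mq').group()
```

'<<sr>'

The match spans [2:7] → '<<sr>'.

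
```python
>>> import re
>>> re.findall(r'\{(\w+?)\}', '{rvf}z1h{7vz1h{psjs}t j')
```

['rvf', 'psjs']

Scanning left to right: at [0:5] match '{rvf}', group 1 = 'rvf'; at [14:20] match '{psjs}', group 1 = 'psjs'.
Because there's exactly one group, `findall` drops the full match and keeps group 1 from each hit.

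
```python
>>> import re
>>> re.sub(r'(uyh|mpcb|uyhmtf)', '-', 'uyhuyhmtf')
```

The regex engine tests alternatives in the order written; an earlier branch that matches wins even if a later one would match more.
Each match is replaced by '-'.

'--mtf'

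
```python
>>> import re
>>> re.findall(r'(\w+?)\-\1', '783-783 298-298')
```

After group 1 captures some text, `\1` only succeeds where that same text appears again.
`findall` collects group 1 from each match (2 total).

['783', '298']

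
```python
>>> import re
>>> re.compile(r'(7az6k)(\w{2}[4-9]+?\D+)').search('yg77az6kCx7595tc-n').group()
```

Pattern: the literal '7az', then the literal '6k' (captured); then exactly 2 of a word character, then one or more of a character in [4-9] (lazy), then one or more of a non-digit (captured).
`re.search` tries every starting position until one works.
The match spans [3:18] → '7az6kCx7595tc-n'.
Captured: group 1 = '7az6k', group 2 = 'Cx7595tc-n'.

'7az6kCx7595tc-n'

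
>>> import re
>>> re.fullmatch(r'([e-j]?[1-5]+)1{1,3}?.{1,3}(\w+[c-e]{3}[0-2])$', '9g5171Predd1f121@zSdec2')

None

For `fullmatch`, every character of the input must be accounted for by the pattern.
Here the string isn't matched end-to-end, so the call returns None.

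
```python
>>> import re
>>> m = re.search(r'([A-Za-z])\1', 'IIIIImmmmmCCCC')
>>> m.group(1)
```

'I'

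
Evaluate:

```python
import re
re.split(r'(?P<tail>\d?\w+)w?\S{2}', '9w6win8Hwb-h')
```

Pattern: optionally a digit, then one or more of a word character (captured as 'tail'); then optionally a literal 'w', then exactly 2 of a non-whitespace character.
Matches to split on: at [0:12] → '9w6win8Hwb-h'.
`re.split` interleaves the captured-group text with the surrounding fragments.

['', '9w6win8Hwb', '']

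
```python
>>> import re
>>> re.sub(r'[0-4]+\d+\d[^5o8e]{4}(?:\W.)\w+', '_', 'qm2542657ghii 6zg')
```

'qm_'

This matches one or more of a character in [0-4]; then one or more of a digit, then a digit, then exactly 4 of any character except [5o8e]; then a non-word character, then any character (non-capturing group); then one or more of a word character.
Matches: at [2:17] → '2542657ghii 6zg'.
Each match is replaced by '_'.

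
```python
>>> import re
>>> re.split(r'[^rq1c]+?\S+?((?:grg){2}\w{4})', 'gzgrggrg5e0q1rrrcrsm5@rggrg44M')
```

['', 'grggrg5e0q', '1rrrcrsm5@rggrg44M']

Because the pattern has a capturing group, `split` also inserts each captured text between the pieces.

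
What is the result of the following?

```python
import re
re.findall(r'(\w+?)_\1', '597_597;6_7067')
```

['597']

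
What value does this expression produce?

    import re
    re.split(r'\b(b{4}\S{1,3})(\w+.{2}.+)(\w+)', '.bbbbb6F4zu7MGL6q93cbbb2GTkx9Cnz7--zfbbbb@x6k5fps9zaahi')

['.', 'bbbbb6F', '4zu7MGL6q93cbbb2GTkx9Cnz7--zfbbbb@x6k5fps9zaah', 'i', '']

The pattern matches a word boundary (`\b`, zero-width); then exactly 4 of a literal 'b', then 1 to 3 of a non-whitespace character (captured); then one or more of a word character, then exactly 2 of any character, then one or more of any character (captured); then one or more of a word character (captured).
Matches to split on: at [1:55] → 'bbbbb6F4zu7MGL6q93cbbb2GTkx9Cnz7--zfbbbb@x6k5fps9zaahi'.
The group in the pattern means `split` returns the separators' captures alongside the pieces.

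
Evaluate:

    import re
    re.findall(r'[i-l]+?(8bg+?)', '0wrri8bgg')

The pattern matches one or more of a character in [i-l] (lazy); then the literal '8b', then one or more of a literal 'g' (lazy) (captured).
With a single group, `findall` returns only what that group captured — 1 item.

['8bg']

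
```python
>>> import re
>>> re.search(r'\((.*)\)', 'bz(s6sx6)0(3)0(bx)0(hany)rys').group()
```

'(s6sx6)0(3)0(bx)0(hany)'

The match spans [2:25] → '(s6sx6)0(3)0(bx)0(hany)'.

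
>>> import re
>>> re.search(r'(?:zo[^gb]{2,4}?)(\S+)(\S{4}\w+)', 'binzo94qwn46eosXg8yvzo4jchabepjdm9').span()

(3, 34)

The pattern matches the literal 'zo', then 2 to 4 of any character except [gb] (lazy) (non-capturing group); then one or more of a non-whitespace character (captured); then exactly 4 of a non-whitespace character, then one or more of a word character (captured).
`re.search` tries every starting position until one works.
The match spans [3:34] → 'zo94qwn46eosXg8yvzo4jchabepjdm9'.
Captured: group 1 = 'qwn46eosXg8yvzo4jchabe', group 2 = 'pjdm9'.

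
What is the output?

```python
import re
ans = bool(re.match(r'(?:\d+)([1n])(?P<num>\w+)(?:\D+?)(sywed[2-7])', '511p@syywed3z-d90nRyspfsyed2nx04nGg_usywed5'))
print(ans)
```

False

The pattern matches one or more of a digit (non-capturing group); then one of [1n] (captured); then one or more of a word character (captured as 'num'); then one or more of a non-digit (lazy) (non-capturing group); then the literal 'syw', then the literal 'ed', then a character in [2-7] (captured).
`match` is anchored at position 0; if the pattern doesn't fit there, it returns None.
Here the pattern fails at index 0, so the call returns None, and `bool(None)` is False.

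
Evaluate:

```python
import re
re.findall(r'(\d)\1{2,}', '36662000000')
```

After group 1 captures some text, `\1` only succeeds where that same text appears again.
Scanning left to right: at [1:4] match '666', group 1 = '6'; at [5:11] match '000000', group 1 = '0'.
`findall` collects group 1 from each match (2 total).

['6', '0']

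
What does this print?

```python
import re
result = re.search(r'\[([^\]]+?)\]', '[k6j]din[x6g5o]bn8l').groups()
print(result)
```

('k6j',)

The match spans [0:5] → '[k6j]'.
Captured: group 1 = 'k6j'.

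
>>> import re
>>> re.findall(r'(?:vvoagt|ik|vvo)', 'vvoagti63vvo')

['vvoagt', 'vvo']

Alternation tries branches left to right and keeps the first one that lets the overall match succeed at that position.
Walking the string: at [0:6] → 'vvoagt'; at [9:12] → 'vvo'.
`findall` yields the raw match text (2 of them) because the pattern has no groups.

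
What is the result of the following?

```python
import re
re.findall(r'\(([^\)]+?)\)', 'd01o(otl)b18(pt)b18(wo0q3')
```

['otl', 'pt']

Matches: at [4:9] match '(otl)', group 1 = 'otl'; at [12:16] match '(pt)', group 1 = 'pt'.
One capturing group, so `findall` returns just the captured substring from each match — 2 in all.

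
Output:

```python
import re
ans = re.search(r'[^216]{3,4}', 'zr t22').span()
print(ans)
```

(0, 4)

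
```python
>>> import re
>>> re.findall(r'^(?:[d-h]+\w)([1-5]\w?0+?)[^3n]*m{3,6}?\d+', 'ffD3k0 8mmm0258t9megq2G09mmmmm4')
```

['3k0']

This matches anchored at the start of the string; then one or more of a character in [d-h], then a word character (non-capturing group); then a character in [1-5], then optionally a word character, then one or more of the literal '0' (lazy) (captured); then zero or more of any character except [3n], then 3 to 6 of a literal 'm' (lazy), then one or more of a digit.
Walking the string: at [0:31] match 'ffD3k0 8mmm0258t9megq2G09mmmmm4', group 1 = '3k0'.
With a single group, `findall` returns only what that group captured — 1 item.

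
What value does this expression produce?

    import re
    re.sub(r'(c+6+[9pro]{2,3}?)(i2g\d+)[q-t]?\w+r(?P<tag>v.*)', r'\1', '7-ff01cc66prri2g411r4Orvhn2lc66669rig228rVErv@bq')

This matches one or more of the literal 'c', then one or more of a literal '6', then 2 to 3 of one of [9pro] (lazy) (captured); then the literal 'i2g', then one or more of a digit (captured); then optionally a character in [q-t], then one or more of a word character, then a literal 'r'; then a literal 'v', then zero or more of any character (captured as 'tag').
The replacement refers to a captured group, so each match is rewritten using its own captured text.

'7-ff01cc66prr'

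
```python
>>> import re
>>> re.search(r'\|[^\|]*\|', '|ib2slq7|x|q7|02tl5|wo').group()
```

'|ib2slq7|'

`re.search` scans for the first position where the pattern succeeds.
The match spans [0:9] → '|ib2slq7|'.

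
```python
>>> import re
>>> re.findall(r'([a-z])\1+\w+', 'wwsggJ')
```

['w']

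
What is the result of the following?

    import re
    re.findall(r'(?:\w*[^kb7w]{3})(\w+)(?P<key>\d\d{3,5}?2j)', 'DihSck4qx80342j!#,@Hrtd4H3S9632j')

This matches zero or more of a word character, then exactly 3 of any character except [kb7w] (non-capturing group); then one or more of a word character (captured); then a digit, then 3 to 5 of a digit (lazy), then the literal '2j' (captured as 'key').
Matches: at [0:15] match 'DihSck4qx80342j', groups = ('k4qx', '80342j').
`findall` packs the 2 group values into a tuple for every match.

[('k4qx', '80342j')]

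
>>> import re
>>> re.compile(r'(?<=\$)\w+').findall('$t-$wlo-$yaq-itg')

The `(?=…)`/`(?<=…)` assertion just peeks at neighbouring text; it doesn't advance the match position.
Walking the string: at [1:2] → 't'; at [4:7] → 'wlo'; at [9:12] → 'yaq'.
`findall` yields the raw match text (3 of them) because the pattern has no groups.

['t', 'wlo', 'yaq']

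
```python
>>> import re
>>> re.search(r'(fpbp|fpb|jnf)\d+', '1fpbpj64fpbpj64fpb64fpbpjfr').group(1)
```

'fpb'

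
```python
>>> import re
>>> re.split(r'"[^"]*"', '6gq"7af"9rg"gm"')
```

Splitting on the pattern gives 3 pieces.

['6gq', '9rg', '']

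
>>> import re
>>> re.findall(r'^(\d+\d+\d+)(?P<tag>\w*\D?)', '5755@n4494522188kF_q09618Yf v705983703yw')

With 2 capturing groups, `findall` returns a 2-tuple per match.

[('5755', '@')]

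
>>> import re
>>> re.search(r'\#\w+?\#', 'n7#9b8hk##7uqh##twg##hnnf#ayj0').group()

'#9b8hk#'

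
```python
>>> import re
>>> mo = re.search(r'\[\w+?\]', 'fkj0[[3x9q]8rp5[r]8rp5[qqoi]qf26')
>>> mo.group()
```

Unlike `match`, `search` isn't anchored — it looks for the pattern anywhere in the string.
The match spans [5:11] → '[3x9q]'.

'[3x9q]'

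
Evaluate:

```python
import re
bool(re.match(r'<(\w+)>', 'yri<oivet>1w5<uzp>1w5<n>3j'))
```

False

`re.match` won't scan ahead — the pattern has to work from the very first character.
Here the string doesn't start with a match, so the call returns None, and `bool(None)` is False.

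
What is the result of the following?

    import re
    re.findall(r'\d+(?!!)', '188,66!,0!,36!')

['188', '6', '3']

Because the assertion is negative and zero-width, positions next to the forbidden text are skipped.
Since nothing is captured, `findall` lists the 3 matched substrings directly.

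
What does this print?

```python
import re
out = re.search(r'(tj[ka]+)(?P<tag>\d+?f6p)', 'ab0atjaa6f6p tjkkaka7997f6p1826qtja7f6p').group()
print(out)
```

Pattern: the literal 'tj', then one or more of one of [ka] (captured); then one or more of a digit (lazy), then the literal 'f6p' (captured as 'tag').
Unlike `match`, `search` isn't anchored — it looks for the pattern anywhere in the string.
The match spans [4:12] → 'tjaa6f6p'.
Captured: group 1 = 'tjaa', group 2 = '6f6p'.

tjaa6f6p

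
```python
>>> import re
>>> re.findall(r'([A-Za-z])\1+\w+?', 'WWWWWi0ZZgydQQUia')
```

['W', 'Z', 'Q']

After group 1 captures some text, `\1` only succeeds where that same text appears again.
Because there's exactly one group, `findall` drops the full match and keeps group 1 from each hit.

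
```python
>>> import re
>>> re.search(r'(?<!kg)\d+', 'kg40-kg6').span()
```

(3, 4)

The negative lookaround is zero-width — it rules out positions where the adjacent text would match, without consuming anything.
Unlike `match`, `search` isn't anchored — it looks for the pattern anywhere in the string.
The match spans [3:4] → '0'.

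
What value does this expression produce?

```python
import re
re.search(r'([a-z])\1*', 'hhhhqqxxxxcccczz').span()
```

(0, 4)

After group 1 captures some text, `\1` only succeeds where that same text appears again.
Unlike `match`, `search` isn't anchored — it looks for the pattern anywhere in the string.
The match spans [0:4] → 'hhhh'.
Captured: group 1 = 'h'.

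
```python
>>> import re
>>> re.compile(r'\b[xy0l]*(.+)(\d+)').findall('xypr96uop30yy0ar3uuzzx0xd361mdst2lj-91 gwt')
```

[('pr96uop30yy0ar3uuzzx0xd361mdst2lj-9', '1')]

This matches a word boundary (`\b`, zero-width); then zero or more of one of [xy0l]; then one or more of any character (captured); then one or more of a digit (captured).
Scanning left to right: at [0:38] match 'xypr96uop30yy0ar3uuzzx0xd361mdst2lj-91', groups = ('pr96uop30yy0ar3uuzzx0xd361mdst2lj-9', '1').
Multiple groups make `findall` return tuples — one 2-tuple for the one match.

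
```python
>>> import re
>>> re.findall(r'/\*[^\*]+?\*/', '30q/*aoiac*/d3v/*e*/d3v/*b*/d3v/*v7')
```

Walking the string: at [3:12] → '/*aoiac*/'; at [15:20] → '/*e*/'; at [23:28] → '/*b*/'.
With no groups in the pattern, `findall` gives back each whole match — 3 here.

['/*aoiac*/', '/*e*/', '/*b*/']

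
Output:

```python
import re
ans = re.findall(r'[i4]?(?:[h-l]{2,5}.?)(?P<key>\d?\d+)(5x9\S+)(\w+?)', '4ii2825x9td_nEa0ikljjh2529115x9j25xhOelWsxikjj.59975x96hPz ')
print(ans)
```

[('82', '5x9td_nEa0ikljjh2529115x9j25xhOelWsxikjj.59975x96hP', 'z')]

Pattern: optionally one of [i4]; then 2 to 5 of a character in [h-l], then optionally any character (non-capturing group); then optionally a digit, then one or more of a digit (captured as 'key'); then the literal '5x9', then one or more of a non-whitespace character (captured); then one or more of a word character (lazy) (captured).
Multiple groups make `findall` return tuples — one 3-tuple for the one match.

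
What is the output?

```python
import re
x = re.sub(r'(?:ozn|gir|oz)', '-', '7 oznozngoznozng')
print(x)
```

7 --g--g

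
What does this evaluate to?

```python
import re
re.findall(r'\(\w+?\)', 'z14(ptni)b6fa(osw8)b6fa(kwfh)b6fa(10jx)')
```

['(ptni)', '(osw8)', '(kwfh)', '(10jx)']

With no groups in the pattern, `findall` gives back each whole match — 4 here.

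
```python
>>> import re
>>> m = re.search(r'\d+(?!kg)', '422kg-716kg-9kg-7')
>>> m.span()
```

(0, 2)

A negative assertion filters positions out without eating any characters.
Unlike `match`, `search` isn't anchored — it looks for the pattern anywhere in the string.
The match spans [0:2] → '42'.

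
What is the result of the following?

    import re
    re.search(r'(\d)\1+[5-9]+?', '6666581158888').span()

(0, 5)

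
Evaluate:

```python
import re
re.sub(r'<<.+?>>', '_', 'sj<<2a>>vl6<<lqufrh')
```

'sj_vl6<<lqufrh'

`sub` substitutes '_' at each match site.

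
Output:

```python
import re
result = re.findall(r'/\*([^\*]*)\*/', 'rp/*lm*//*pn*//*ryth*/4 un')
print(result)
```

['lm', 'pn', 'ryth']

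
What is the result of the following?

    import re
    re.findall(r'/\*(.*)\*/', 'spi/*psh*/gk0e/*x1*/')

Matches: at [3:20] match '/*psh*/gk0e/*x1*/', group 1 = 'psh*/gk0e/*x1'.
With a single group, `findall` returns only what that group captured — 1 item.

['psh*/gk0e/*x1']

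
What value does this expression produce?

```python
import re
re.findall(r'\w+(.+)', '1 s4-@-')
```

Pattern: one or more of a word character; then one or more of any character (captured).
Scanning left to right: at [0:7] match '1 s4-@-', group 1 = ' s4-@-'.
One capturing group, so `findall` returns just the captured substring from the one match — 1 in all.

[' s4-@-']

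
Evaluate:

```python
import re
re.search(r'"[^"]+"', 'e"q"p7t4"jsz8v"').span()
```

`re.search` scans for the first position where the pattern succeeds.
The match spans [1:4] → '"q"'.

(1, 4)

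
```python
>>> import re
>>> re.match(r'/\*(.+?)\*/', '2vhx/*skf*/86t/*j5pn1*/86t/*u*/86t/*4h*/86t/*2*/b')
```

None

`match` is anchored at position 0; if the pattern doesn't fit there, it returns None.
Here position 0 doesn't satisfy it, so the call returns None.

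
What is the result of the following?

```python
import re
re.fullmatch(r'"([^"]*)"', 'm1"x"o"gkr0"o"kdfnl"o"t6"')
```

None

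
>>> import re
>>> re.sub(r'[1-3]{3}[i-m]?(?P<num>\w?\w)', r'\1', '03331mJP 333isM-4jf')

This matches exactly 3 of a character in [1-3], then optionally a character in [i-m]; then optionally a word character, then a word character (captured as 'num').
Matches: at [1:6] → '3331m'; at [9:15] → '333isM'.
Each match is replaced using the text its own group 1 captured.

'01mJP sM-4jf'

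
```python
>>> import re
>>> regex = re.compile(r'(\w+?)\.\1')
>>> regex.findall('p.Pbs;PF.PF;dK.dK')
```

['PF', 'dK']

`\1` is not a pattern — it's the concrete string captured by group 1, re-applied verbatim.
Walking the string: at [6:11] match 'PF.PF', group 1 = 'PF'; at [12:17] match 'dK.dK', group 1 = 'dK'.
`findall` collects group 1 from each match (2 total).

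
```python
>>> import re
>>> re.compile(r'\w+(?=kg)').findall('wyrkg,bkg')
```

The lookaround is zero-width — it requires the adjacent text to match without consuming it, so the asserted text isn't part of the match.
Since nothing is captured, `findall` lists the 2 matched substrings directly.

['wyr', 'b']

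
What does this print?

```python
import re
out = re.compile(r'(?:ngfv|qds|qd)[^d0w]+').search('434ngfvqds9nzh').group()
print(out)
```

`search` walks the string left to right and returns the first match it finds.
The match spans [3:8] → 'ngfvq'.

ngfvq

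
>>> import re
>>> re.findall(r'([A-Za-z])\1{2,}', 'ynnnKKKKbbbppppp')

['n', 'K', 'b', 'p']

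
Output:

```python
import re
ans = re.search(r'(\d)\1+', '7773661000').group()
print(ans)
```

777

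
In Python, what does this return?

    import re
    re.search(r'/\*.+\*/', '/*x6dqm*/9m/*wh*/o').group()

'/*x6dqm*/9m/*wh*/'

`re.search` tries every starting position until one works.
The match spans [0:17] → '/*x6dqm*/9m/*wh*/'.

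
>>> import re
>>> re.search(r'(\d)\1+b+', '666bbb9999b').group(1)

'6'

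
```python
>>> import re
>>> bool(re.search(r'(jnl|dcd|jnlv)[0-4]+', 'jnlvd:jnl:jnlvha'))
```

False

Here nothing in the string fits, so the call returns None, and `bool(None)` is False.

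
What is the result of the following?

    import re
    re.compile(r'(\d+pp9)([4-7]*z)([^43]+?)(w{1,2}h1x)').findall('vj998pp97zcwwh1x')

This matches one or more of a digit, then the literal 'pp9' (captured); then zero or more of a character in [4-7], then the literal 'z' (captured); then one or more of any character except [43] (lazy) (captured); then 1 to 2 of the literal 'w', then the literal 'h1x' (captured).
Matches: at [2:16] match '998pp97zcwwh1x', groups = ('998pp9', '7z', 'c', 'wwh1x').
With 4 capturing groups, `findall` returns a 4-tuple per match.

[('998pp9', '7z', 'c', 'wwh1x')]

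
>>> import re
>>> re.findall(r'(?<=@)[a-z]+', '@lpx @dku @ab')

Because the assertion is zero-width, the text it checks is not consumed and won't appear in the result.
Matches: at [1:4] → 'lpx'; at [6:9] → 'dku'; at [11:13] → 'ab'.
No capturing groups, so `findall` returns the 3 full match strings.

['lpx', 'dku', 'ab']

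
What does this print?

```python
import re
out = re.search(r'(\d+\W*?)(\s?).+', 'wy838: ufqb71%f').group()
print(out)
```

838: ufqb71%f

This matches one or more of a digit, then zero or more of a non-word character (lazy) (captured); then optionally whitespace (captured); then one or more of any character.
`re.search` scans for the first position where the pattern succeeds.
The match spans [2:15] → '838: ufqb71%f'.
Captured: group 1 = '838', group 2 = ''.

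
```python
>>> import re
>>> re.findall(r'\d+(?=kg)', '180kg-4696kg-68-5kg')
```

The positive lookaround only admits positions where the adjacent text matches; those characters stay outside the span.
Matches: at [0:3] → '180'; at [6:10] → '4696'; at [16:17] → '5'.
No capturing groups, so `findall` returns the 3 full match strings.

['180', '4696', '5']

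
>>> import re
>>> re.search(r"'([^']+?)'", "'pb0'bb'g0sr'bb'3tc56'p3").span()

`re.search` scans for the first position where the pattern succeeds.
The match spans [0:5] → "'pb0'".
Captured: group 1 = 'pb0'.

(0, 5)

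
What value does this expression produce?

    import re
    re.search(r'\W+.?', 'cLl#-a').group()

'#-a'

This matches one or more of a non-word character; then optionally any character.
`re.search` tries every starting position until one works.
The match spans [3:6] → '#-a'.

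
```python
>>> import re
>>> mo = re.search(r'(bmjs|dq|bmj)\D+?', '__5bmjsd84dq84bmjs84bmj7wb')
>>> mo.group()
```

'bmjsd'

The regex engine tests alternatives in the order written; an earlier branch that matches wins even if a later one would match more.
The match spans [3:8] → 'bmjsd'.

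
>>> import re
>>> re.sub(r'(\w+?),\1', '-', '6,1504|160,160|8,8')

`\1` has to match the exact text group 1 already captured.
Matches: at [7:14] → '160,160'; at [15:18] → '8,8'.
Each match is replaced by '-'.

'6,1504|-|-'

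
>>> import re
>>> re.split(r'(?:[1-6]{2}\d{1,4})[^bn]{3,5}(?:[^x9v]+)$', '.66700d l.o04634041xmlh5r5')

['.66700d l.o0', '']

Each match becomes a cut point; 2 segments remain.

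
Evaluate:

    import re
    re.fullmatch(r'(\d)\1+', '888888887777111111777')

For `fullmatch`, every character of the input must be accounted for by the pattern.
Here there's no way to consume every character, so the call returns None.

None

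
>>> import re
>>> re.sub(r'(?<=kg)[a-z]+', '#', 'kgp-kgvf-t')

'kg#-kg#-t'

The lookaround is zero-width — it requires the adjacent text to match without consuming it, so the asserted text isn't part of the match.
Every occurrence is swapped for '#'.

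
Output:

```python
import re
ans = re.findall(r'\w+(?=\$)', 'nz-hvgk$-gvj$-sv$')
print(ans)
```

['hvgk', 'gvj', 'sv']

The `(?=…)`/`(?<=…)` assertion just peeks at neighbouring text; it doesn't advance the match position.
Matches: at [3:7] → 'hvgk'; at [9:12] → 'gvj'; at [14:16] → 'sv'.
With no groups in the pattern, `findall` gives back each whole match — 3 here.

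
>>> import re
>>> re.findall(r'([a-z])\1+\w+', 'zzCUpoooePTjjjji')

['z']

After group 1 captures some text, `\1` only succeeds where that same text appears again.
With a single group, `findall` returns only what that group captured — 1 item.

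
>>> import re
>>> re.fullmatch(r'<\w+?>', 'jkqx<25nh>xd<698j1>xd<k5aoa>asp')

None

For `fullmatch`, every character of the input must be accounted for by the pattern.
Here the pattern can't cover the whole string, so the call returns None.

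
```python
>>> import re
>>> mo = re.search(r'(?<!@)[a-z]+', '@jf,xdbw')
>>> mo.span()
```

Because the assertion is negative and zero-width, positions next to the forbidden text are skipped.
`re.search` scans for the first position where the pattern succeeds.
The match spans [2:3] → 'f'.

(2, 3)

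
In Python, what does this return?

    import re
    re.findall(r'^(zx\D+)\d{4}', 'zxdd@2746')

`findall` collects group 1 from the one match (1 total).

['zxdd@']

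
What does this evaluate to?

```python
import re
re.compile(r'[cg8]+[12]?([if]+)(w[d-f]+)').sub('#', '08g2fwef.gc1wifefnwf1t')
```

This matches one or more of one of [cg8], then optionally one of [12]; then one or more of one of [if] (captured); then a literal 'w', then one or more of a character in [d-f] (captured).
Each match is replaced by '#'.

'0#.gc1wifefnwf1t'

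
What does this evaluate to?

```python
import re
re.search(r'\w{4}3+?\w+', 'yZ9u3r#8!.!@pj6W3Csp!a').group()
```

The pattern matches exactly 4 of a word character, then one or more of the literal '3' (lazy); then one or more of a word character.
`re.search` scans for the first position where the pattern succeeds.
The match spans [0:6] → 'yZ9u3r'.

'yZ9u3r'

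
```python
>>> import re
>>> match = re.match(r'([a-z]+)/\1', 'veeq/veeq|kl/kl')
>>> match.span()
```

`\1` is not a pattern — it's the concrete string captured by group 1, re-applied verbatim.
`re.match` only tries the pattern at the start of the string.
The match spans [0:9] → 'veeq/veeq'.
Captured: group 1 = 'veeq'.

(0, 9)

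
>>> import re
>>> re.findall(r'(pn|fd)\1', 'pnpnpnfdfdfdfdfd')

['pn', 'fd', 'fd']

`\1` is not a pattern — it's the concrete string captured by group 1, re-applied verbatim.
Scanning left to right: at [0:4] match 'pnpn', group 1 = 'pn'; at [6:10] match 'fdfd', group 1 = 'fd'; at [10:14] match 'fdfd', group 1 = 'fd'.
Because there's exactly one group, `findall` drops the full match and keeps group 1 from each hit.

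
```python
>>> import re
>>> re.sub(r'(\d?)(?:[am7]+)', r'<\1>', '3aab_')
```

'<3>b_'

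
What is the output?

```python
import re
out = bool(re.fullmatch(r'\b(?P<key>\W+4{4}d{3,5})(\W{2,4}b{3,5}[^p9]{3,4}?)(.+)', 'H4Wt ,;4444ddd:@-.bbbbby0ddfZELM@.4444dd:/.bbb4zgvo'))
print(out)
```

False

Pattern: a word boundary (`\b`, zero-width); then one or more of a non-word character, then exactly 4 of the literal '4', then 3 to 5 of the literal 'd' (captured as 'key'); then 2 to 4 of a non-word character, then 3 to 5 of the literal 'b', then 3 to 4 of any character except [p9] (lazy) (captured); then one or more of any character (captured).
`fullmatch` succeeds only if the pattern covers the string from start to end.
Here the pattern can't cover the whole string, so the call returns None, and `bool(None)` is False.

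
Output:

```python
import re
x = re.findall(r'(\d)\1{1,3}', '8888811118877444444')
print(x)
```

['8', '1', '8', '7', '4', '4']

`\1` is not a pattern — it's the concrete string captured by group 1, re-applied verbatim.
Scanning left to right: at [0:4] match '8888', group 1 = '8'; at [5:9] match '1111', group 1 = '1'; at [9:11] match '88', group 1 = '8'; at [11:13] match '77', group 1 = '7'; at [13:17] match '4444', group 1 = '4'; ….
Because there's exactly one group, `findall` drops the full match and keeps group 1 from each hit.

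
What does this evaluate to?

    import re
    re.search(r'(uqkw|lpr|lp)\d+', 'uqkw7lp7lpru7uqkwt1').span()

(0, 5)

`re.search` tries every starting position until one works.
The match spans [0:5] → 'uqkw7'.
Captured: group 1 = 'uqkw'.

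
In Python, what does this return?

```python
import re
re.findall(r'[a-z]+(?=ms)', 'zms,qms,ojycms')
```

['z', 'q', 'ojyc']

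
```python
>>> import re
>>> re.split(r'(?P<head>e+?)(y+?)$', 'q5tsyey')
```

['q5tsy', 'e', 'y', '']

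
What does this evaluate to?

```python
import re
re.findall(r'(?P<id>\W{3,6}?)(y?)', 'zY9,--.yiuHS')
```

[(',--', '')]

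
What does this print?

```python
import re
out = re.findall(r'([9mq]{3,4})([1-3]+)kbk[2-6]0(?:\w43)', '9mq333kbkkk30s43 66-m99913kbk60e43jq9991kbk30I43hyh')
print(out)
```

[('m999', '13'), ('q999', '1')]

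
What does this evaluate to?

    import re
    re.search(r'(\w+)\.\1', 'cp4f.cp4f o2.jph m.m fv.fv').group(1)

After group 1 captures some text, `\1` only succeeds where that same text appears again.
`search` walks the string left to right and returns the first match it finds.
The match spans [0:9] → 'cp4f.cp4f'.
Captured: group 1 = 'cp4f'.

'cp4f'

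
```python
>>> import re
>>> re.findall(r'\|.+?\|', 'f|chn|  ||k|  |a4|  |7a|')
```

The `?` after the quantifier makes it lazy — it takes as little as possible before letting the rest of the pattern try.
No capturing groups, so `findall` returns the 4 full match strings.

['|chn|', '||k|', '|a4|', '|7a|']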